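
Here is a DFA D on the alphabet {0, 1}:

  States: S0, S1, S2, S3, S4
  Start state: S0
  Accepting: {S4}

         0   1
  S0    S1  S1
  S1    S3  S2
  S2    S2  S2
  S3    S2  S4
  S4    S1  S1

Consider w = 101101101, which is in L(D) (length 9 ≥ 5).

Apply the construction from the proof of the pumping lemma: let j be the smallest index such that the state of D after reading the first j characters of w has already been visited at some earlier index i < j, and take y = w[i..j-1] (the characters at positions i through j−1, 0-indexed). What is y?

011

State sequence: S0 -1-> S1 -0-> S3 -1-> S4 -1-> S1 -0-> S3 -1-> S4 -1-> S1 -0-> S3 -1-> S4
First repeat at step 4: S1 was already visited.

So i = 1, j = 4, giving x = w[0:1] = 1, y = w[1:4] = 011, z = w[4:9] = 01101.
Check: |xy| = 4 ≤ 5 and |y| = 3 ≥ 1. Reading y takes D from S1 back to S1, so every xyⁱz is accepted.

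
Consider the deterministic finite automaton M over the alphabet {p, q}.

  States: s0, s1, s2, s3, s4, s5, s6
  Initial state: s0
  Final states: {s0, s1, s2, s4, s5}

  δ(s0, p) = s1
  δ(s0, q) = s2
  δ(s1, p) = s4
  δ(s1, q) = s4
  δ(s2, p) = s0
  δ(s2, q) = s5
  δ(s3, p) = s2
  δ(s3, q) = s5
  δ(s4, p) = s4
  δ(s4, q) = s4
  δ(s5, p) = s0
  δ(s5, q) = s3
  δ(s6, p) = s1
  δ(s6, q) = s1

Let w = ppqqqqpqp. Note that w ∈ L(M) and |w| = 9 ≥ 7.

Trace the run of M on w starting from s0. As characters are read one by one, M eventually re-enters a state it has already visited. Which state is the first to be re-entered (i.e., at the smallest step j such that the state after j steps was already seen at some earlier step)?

s4

State sequence: s0 -p-> s1 -p-> s4 -q-> s4 -q-> s4 -q-> s4 -q-> s4 -p-> s4 -q-> s4 -p-> s4
First repeat at step 3: s4 was already visited.

The earliest repeat is at step j = 3: M is in s4, which it already visited at step i = 2.
Pumping length from the standard proof: p = 7 (the number of states). The repeated state found above gives |xy| = j ≤ 7 and |y| = j − i ≥ 1.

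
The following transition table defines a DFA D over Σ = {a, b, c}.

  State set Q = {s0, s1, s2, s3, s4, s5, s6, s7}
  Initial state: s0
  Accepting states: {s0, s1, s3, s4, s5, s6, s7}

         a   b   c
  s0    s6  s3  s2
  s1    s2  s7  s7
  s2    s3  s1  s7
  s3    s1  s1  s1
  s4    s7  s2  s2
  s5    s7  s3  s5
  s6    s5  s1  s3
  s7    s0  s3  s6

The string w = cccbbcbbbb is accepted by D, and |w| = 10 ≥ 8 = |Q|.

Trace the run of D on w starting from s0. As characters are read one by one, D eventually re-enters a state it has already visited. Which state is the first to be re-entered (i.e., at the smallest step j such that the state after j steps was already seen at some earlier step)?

s7

Run of D on w = c c c b b c b b b b:
  step 0: s0  (start)
  step 1: s2  (read c: s0→s2)
  step 2: s7  (read c: s2→s7)
  step 3: s6  (read c: s7→s6)
  step 4: s1  (read b: s6→s1)
  step 5: s7  (read b: s1→s7)   ← first repeat (s7 seen earlier)
  step 6: s6  (read c: s7→s6)
  step 7: s1  (read b: s6→s1)
  step 8: s7  (read b: s1→s7)
  step 9: s3  (read b: s7→s3)
  step 10: s1  (read b: s3→s1)

The earliest repeat is at step j = 5: D is in s7, which it already visited at step i = 2.
Since D has 8 states, any run of length ≥ 8 visits 8+1 states, so by pigeonhole some state repeats within the first 8 steps — that repeat gives the pumpable loop.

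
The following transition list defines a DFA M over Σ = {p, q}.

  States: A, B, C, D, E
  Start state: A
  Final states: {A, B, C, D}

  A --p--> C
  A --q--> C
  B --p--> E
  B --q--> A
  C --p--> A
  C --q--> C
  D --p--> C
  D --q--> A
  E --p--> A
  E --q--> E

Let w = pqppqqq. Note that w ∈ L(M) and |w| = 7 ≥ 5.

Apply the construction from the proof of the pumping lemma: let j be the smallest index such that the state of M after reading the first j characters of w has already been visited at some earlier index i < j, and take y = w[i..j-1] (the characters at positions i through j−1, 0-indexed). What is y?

State sequence: A -p-> C -q-> C -p-> A -p-> C -q-> C -q-> C -q-> C
First repeat at step 2: C was already visited.

So i = 1, j = 2, giving x = w[0:1] = p, y = w[1:2] = q, z = w[2:7] = ppqqq.
Check: |xy| = 2 ≤ 5 and |y| = 1 ≥ 1. Reading y takes M from C back to C, so every xyⁱz is accepted.
Since M has 5 states, any run of length ≥ 5 visits 5+1 states, so by pigeonhole some state repeats within the first 5 steps — that repeat gives the pumpable loop.

q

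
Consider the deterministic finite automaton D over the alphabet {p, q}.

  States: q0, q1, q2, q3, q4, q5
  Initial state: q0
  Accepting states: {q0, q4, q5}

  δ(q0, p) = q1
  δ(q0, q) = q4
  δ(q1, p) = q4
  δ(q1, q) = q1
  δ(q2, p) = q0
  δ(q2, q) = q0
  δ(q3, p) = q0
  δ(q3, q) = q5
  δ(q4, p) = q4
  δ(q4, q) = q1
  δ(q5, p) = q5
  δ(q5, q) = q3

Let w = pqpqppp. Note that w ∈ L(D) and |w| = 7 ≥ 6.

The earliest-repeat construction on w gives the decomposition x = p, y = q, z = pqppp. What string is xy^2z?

pqqpqppp

xy^2z = p·q·q·pqppp = pqqpqppp.
Reading y = q takes D from q1 back to q1, so after x·y·y the machine is still in q1, and z then leads to the accepting state q4. Hence pqqpqppp ∈ L(D).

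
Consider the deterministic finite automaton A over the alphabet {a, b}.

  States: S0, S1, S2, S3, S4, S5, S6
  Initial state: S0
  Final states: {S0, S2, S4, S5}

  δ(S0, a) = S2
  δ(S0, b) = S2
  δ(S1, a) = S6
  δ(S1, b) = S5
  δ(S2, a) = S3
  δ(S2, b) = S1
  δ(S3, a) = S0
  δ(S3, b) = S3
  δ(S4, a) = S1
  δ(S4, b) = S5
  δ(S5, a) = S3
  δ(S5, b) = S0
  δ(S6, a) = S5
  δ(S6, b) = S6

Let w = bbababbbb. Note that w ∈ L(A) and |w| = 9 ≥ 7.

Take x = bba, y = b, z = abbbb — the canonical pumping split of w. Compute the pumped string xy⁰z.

bbaabbbb

xy⁰z = xz = bba·abbbb = bbaabbbb.
Reading y = b takes A from S6 back to S6, so after x the machine is still in S6, and z then leads to the accepting state S5. Hence bbaabbbb ∈ L(A).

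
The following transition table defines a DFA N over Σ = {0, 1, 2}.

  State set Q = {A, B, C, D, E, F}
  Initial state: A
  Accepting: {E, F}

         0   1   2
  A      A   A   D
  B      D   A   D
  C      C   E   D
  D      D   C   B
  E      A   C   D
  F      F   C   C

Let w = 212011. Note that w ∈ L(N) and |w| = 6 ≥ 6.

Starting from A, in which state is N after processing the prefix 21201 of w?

State sequence: A -2-> D -1-> C -2-> D -0-> D -1-> C

After reading 5 characters, N is in state C.

C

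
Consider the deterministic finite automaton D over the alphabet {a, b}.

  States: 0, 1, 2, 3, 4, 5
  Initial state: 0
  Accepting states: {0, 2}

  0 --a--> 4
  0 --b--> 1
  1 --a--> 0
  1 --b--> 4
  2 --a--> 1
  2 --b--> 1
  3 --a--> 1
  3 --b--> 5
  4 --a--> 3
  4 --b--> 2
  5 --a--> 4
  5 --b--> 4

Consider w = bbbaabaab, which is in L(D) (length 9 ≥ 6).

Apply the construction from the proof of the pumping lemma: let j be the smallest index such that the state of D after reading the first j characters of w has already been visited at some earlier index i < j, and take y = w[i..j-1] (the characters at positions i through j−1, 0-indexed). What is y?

bba

Run of D on w = b b b a a b a a b:
  step 0: 0  (start)
  step 1: 1  (read b: 0→1)
  step 2: 4  (read b: 1→4)
  step 3: 2  (read b: 4→2)
  step 4: 1  (read a: 2→1)   ← first repeat (1 seen earlier)
  step 5: 0  (read a: 1→0)
  step 6: 1  (read b: 0→1)
  step 7: 0  (read a: 1→0)
  step 8: 4  (read a: 0→4)
  step 9: 2  (read b: 4→2)

So i = 1, j = 4, giving x = w[0:1] = b, y = w[1:4] = bba, z = w[4:9] = abaab.
Check: |xy| = 4 ≤ 6 and |y| = 3 ≥ 1. Reading y takes D from 1 back to 1, so every xyⁱz is accepted.
Since D has 6 states, any run of length ≥ 6 visits 6+1 states, so by pigeonhole some state repeats within the first 6 steps — that repeat gives the pumpable loop.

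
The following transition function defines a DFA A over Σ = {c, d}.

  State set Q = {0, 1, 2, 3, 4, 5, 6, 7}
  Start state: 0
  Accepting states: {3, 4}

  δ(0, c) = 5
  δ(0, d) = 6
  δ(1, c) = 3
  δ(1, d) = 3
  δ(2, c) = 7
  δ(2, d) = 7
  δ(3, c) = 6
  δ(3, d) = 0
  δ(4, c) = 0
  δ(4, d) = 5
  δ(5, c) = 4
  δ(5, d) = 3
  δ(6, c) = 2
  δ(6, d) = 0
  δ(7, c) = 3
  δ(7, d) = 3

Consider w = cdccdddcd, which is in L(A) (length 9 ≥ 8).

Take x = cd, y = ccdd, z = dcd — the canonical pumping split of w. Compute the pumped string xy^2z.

xy^2z = cd·ccdd·ccdd·dcd = cdccddccdddcd.
Reading y = ccdd takes A from 3 back to 3, so after x·y·y the machine is still in 3, and z then leads to the accepting state 3. Hence cdccddccdddcd ∈ L(A).

cdccddccdddcd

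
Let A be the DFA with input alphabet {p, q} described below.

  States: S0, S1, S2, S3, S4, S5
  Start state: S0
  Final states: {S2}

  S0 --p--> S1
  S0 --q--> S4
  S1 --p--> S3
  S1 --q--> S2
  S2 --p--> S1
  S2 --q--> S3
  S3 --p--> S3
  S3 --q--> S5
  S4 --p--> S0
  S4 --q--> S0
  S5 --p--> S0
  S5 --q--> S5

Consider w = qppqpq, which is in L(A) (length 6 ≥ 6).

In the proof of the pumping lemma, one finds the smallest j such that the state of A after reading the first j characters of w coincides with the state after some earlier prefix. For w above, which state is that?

S0

Run of A on w = q p p q p q:
  step 0: S0  (start)
  step 1: S4  (read q: S0→S4)
  step 2: S0  (read p: S4→S0)   ← first repeat (S0 seen earlier)
  step 3: S1  (read p: S0→S1)
  step 4: S2  (read q: S1→S2)
  step 5: S1  (read p: S2→S1)
  step 6: S2  (read q: S1→S2)

The earliest repeat is at step j = 2: A is in S0, which it already visited at step i = 0.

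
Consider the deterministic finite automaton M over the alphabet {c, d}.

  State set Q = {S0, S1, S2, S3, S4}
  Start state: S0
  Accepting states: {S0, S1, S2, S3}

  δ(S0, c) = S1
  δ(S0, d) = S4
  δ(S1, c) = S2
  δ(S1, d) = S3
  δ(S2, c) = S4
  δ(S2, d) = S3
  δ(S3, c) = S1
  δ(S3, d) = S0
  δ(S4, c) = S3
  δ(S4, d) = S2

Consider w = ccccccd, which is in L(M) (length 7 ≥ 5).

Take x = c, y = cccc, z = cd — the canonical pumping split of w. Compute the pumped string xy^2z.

ccccccccccd

xy^2z = c·cccc·cccc·cd = ccccccccccd.
Reading y = cccc takes M from S1 back to S1, so after x·y·y the machine is still in S1, and z then leads to the accepting state S3. Hence ccccccccccd ∈ L(M).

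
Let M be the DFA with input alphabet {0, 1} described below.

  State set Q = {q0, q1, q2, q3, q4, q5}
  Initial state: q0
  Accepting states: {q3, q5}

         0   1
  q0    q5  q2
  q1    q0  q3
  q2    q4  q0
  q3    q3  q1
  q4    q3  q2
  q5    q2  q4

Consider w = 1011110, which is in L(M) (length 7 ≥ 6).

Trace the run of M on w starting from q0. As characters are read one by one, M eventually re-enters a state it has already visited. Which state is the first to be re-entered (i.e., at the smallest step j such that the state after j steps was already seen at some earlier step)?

State sequence: q0 -1-> q2 -0-> q4 -1-> q2 -1-> q0 -1-> q2 -1-> q0 -0-> q5
First repeat at step 3: q2 was already visited.

The earliest repeat is at step j = 3: M is in q2, which it already visited at step i = 1.
Pumping length from the standard proof: p = 6 (the number of states). The repeated state found above gives |xy| = j ≤ 6 and |y| = j − i ≥ 1.

q2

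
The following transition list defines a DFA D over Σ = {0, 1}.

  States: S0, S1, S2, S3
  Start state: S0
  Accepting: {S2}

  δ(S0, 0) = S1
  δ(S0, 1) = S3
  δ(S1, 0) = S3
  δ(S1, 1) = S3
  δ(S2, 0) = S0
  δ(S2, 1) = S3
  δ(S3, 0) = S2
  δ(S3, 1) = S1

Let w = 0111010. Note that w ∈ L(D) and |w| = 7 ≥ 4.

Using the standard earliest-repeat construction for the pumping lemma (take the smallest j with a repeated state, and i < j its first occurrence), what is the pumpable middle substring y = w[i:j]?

State sequence: S0 -0-> S1 -1-> S3 -1-> S1 -1-> S3 -0-> S2 -1-> S3 -0-> S2
First repeat at step 3: S1 was already visited.

So i = 1, j = 3, giving x = w[0:1] = 0, y = w[1:3] = 11, z = w[3:7] = 1010.
Check: |xy| = 3 ≤ 4 and |y| = 2 ≥ 1. Reading y takes D from S1 back to S1, so every xyⁱz is accepted.

11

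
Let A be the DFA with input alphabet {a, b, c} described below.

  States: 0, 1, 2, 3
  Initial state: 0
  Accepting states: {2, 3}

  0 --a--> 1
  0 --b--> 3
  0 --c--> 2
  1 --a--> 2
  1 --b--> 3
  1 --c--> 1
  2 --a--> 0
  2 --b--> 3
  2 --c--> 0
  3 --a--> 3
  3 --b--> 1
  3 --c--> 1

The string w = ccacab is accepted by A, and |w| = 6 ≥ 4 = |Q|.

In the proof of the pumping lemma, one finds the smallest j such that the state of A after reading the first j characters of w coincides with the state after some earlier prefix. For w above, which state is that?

0

State sequence: 0 -c-> 2 -c-> 0 -a-> 1 -c-> 1 -a-> 2 -b-> 3
First repeat at step 2: 0 was already visited.

The earliest repeat is at step j = 2: A is in 0, which it already visited at step i = 0.
With |Q| = 4, pigeonhole forces a state repeat no later than step 4; the substring read between the first and second visits to that state can be pumped.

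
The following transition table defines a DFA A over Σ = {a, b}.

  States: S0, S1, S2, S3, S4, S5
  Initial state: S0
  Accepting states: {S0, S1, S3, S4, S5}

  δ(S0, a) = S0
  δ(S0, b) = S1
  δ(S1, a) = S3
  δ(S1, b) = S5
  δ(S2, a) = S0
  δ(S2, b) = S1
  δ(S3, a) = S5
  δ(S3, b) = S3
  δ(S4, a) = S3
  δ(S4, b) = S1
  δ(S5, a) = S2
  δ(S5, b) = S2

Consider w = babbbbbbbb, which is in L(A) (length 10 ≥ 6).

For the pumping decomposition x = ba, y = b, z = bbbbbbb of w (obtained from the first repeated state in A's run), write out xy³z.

babbbbbbbbbb

xy^3z = ba·b·b·b·bbbbbbb = babbbbbbbbbb.
Reading y = b takes A from S3 back to S3, so after x·y·y·y the machine is still in S3, and z then leads to the accepting state S3. Hence babbbbbbbbbb ∈ L(A).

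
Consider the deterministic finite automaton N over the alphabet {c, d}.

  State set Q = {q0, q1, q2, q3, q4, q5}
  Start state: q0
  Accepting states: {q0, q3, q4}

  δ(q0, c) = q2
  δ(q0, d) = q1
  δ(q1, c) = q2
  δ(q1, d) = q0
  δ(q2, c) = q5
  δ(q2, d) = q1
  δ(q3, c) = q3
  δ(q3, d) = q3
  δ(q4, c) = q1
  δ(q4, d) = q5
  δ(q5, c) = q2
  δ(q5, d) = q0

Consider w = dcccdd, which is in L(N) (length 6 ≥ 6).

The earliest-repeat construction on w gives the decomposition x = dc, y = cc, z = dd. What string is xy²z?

dcccccdd

xy^2z = dc·cc·cc·dd = dcccccdd.
Reading y = cc takes N from q2 back to q2, so after x·y·y the machine is still in q2, and z then leads to the accepting state q0. Hence dcccccdd ∈ L(N).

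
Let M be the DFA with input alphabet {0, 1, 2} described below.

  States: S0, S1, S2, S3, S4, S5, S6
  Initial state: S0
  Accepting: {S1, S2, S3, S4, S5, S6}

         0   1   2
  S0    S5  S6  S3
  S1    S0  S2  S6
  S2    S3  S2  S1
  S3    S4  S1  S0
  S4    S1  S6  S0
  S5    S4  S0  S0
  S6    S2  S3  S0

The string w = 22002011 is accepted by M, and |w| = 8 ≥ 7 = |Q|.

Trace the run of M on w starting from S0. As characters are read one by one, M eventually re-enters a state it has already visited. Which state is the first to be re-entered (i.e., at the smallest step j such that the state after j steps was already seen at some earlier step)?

S0

State sequence: S0 -2-> S3 -2-> S0 -0-> S5 -0-> S4 -2-> S0 -0-> S5 -1-> S0 -1-> S6
First repeat at step 2: S0 was already visited.

The earliest repeat is at step j = 2: M is in S0, which it already visited at step i = 0.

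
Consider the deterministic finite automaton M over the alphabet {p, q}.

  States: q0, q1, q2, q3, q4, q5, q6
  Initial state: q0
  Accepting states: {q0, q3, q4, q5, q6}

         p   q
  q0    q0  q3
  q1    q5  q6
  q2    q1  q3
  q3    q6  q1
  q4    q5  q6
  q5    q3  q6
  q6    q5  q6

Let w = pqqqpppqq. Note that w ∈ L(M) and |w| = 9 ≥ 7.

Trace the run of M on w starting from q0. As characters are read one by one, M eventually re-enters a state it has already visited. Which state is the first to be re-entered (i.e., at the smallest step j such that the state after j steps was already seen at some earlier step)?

q0

State sequence: q0 -p-> q0 -q-> q3 -q-> q1 -q-> q6 -p-> q5 -p-> q3 -p-> q6 -q-> q6 -q-> q6
First repeat at step 1: q0 was already visited.

The earliest repeat is at step j = 1: M is in q0, which it already visited at step i = 0.
Since M has 7 states, any run of length ≥ 7 visits 7+1 states, so by pigeonhole some state repeats within the first 7 steps — that repeat gives the pumpable loop.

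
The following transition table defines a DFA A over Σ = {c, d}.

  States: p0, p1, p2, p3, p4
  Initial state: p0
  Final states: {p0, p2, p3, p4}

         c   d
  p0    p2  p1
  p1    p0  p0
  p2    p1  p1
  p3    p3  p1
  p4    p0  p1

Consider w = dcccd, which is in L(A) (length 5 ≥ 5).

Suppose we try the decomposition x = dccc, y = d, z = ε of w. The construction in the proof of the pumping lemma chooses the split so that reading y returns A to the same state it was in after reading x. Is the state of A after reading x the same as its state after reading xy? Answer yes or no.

no

Run of A on the first 5 characters of w = d c c c d:
  step 0: p0  (start)
  step 1: p1  (read d: p0→p1)
  step 2: p0  (read c: p1→p0)
  step 3: p2  (read c: p0→p2)
  step 4: p1  (read c: p2→p1)
  step 5: p0  (read d: p1→p0)

After x (step 4): p1. After xy (step 5): p0.
They differ (p1 ≠ p0), so y is not a cycle from the state after x; this split is not the one the pumping-lemma construction produces, and pumping y need not keep the string in L(A).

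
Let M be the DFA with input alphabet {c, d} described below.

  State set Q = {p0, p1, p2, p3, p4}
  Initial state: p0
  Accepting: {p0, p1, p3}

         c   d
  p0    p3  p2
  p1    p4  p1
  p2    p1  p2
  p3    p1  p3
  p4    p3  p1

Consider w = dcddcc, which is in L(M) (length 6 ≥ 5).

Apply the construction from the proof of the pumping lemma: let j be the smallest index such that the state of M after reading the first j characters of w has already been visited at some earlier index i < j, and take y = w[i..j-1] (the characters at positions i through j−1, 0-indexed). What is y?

d

Run of M on w = d c d d c c:
  step 0: p0  (start)
  step 1: p2  (read d: p0→p2)
  step 2: p1  (read c: p2→p1)
  step 3: p1  (read d: p1→p1)   ← first repeat (p1 seen earlier)
  step 4: p1  (read d: p1→p1)
  step 5: p4  (read c: p1→p4)
  step 6: p3  (read c: p4→p3)

So i = 2, j = 3, giving x = w[0:2] = dc, y = w[2:3] = d, z = w[3:6] = dcc.
Check: |xy| = 3 ≤ 5 and |y| = 1 ≥ 1. Reading y takes M from p1 back to p1, so every xyⁱz is accepted.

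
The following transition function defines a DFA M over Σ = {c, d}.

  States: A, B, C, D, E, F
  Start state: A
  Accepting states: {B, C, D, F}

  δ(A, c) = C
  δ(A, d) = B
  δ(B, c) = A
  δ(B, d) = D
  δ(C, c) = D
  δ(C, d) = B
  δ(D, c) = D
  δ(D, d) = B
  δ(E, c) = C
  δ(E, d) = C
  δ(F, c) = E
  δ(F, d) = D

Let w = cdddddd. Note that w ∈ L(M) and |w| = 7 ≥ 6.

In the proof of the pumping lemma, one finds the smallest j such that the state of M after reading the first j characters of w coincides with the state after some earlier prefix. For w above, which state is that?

Run of M on w = c d d d d d d:
  step 0: A  (start)
  step 1: C  (read c: A→C)
  step 2: B  (read d: C→B)
  step 3: D  (read d: B→D)
  step 4: B  (read d: D→B)   ← first repeat (B seen earlier)
  step 5: D  (read d: B→D)
  step 6: B  (read d: D→B)
  step 7: D  (read d: B→D)

The earliest repeat is at step j = 4: M is in B, which it already visited at step i = 2.

B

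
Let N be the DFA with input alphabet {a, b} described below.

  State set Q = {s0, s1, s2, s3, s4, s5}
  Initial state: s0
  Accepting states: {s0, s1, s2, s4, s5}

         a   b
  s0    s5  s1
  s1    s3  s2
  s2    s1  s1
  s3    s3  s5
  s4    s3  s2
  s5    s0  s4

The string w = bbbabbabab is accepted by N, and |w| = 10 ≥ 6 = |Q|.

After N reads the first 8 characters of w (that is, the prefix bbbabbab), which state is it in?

s5

State sequence: s0 -b-> s1 -b-> s2 -b-> s1 -a-> s3 -b-> s5 -b-> s4 -a-> s3 -b-> s5

After reading 8 characters, N is in state s5.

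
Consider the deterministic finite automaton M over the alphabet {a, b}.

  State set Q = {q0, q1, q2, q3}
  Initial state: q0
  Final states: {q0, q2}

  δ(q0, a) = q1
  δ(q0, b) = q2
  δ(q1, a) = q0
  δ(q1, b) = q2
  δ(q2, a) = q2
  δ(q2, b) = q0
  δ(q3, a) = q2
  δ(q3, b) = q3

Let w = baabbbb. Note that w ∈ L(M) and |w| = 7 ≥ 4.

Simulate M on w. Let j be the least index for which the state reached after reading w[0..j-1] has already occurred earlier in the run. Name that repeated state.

Run of M on w = b a a b b b b:
  step 0: q0  (start)
  step 1: q2  (read b: q0→q2)
  step 2: q2  (read a: q2→q2)   ← first repeat (q2 seen earlier)
  step 3: q2  (read a: q2→q2)
  step 4: q0  (read b: q2→q0)
  step 5: q2  (read b: q0→q2)
  step 6: q0  (read b: q2→q0)
  step 7: q2  (read b: q0→q2)

The earliest repeat is at step j = 2: M is in q2, which it already visited at step i = 1.

q2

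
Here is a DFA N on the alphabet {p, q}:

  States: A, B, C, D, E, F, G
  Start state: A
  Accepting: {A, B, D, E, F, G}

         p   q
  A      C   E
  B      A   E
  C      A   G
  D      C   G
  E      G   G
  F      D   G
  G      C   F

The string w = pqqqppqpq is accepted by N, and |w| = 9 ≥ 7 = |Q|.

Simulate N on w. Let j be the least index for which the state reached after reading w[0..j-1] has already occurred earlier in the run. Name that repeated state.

State sequence: A -p-> C -q-> G -q-> F -q-> G -p-> C -p-> A -q-> E -p-> G -q-> F
First repeat at step 4: G was already visited.

The earliest repeat is at step j = 4: N is in G, which it already visited at step i = 2.
Pumping length from the standard proof: p = 7 (the number of states). The repeated state found above gives |xy| = j ≤ 7 and |y| = j − i ≥ 1.

G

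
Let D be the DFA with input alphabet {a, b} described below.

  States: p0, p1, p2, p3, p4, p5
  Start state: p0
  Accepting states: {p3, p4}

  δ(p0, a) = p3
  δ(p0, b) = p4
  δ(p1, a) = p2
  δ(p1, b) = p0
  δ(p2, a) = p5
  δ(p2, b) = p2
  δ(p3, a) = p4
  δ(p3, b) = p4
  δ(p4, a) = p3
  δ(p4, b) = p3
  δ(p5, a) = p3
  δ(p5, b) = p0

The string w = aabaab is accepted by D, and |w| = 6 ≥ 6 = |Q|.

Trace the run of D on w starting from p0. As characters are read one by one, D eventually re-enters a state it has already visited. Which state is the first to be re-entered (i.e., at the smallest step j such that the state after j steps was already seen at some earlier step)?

State sequence: p0 -a-> p3 -a-> p4 -b-> p3 -a-> p4 -a-> p3 -b-> p4
First repeat at step 3: p3 was already visited.

The earliest repeat is at step j = 3: D is in p3, which it already visited at step i = 1.

p3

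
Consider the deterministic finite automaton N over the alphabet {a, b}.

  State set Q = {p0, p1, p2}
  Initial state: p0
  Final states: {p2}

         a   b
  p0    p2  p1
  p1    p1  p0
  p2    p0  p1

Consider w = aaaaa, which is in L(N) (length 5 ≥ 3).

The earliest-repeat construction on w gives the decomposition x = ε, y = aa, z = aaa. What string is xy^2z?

xy^2z = ε·aa·aa·aaa = aaaaaaa.
Reading y = aa takes N from p0 back to p0, so after x·y·y the machine is still in p0, and z then leads to the accepting state p2. Hence aaaaaaa ∈ L(N).

aaaaaaa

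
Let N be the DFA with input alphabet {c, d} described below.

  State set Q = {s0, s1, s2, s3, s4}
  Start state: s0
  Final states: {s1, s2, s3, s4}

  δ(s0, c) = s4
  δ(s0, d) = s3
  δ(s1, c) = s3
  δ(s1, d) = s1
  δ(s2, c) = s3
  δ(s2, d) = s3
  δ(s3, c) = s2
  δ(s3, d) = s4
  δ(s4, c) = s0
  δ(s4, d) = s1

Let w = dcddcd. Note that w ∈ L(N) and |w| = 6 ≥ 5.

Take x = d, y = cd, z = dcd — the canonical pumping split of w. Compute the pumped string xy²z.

xy^2z = d·cd·cd·dcd = dcdcddcd.
Reading y = cd takes N from s3 back to s3, so after x·y·y the machine is still in s3, and z then leads to the accepting state s3. Hence dcdcddcd ∈ L(N).

dcdcddcd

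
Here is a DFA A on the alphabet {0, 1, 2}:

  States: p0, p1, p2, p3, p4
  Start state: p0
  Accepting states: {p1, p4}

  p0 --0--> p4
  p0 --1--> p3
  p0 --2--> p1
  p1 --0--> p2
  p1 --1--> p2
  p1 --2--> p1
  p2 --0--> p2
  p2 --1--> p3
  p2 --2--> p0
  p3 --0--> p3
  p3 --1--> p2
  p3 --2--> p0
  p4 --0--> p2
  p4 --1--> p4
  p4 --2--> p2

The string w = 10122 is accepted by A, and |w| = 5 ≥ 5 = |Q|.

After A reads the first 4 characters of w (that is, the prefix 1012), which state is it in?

p0

Run of A on the first 4 characters of w = 1 0 1 2:
  step 0: p0  (start)
  step 1: p3  (read 1: p0→p3)
  step 2: p3  (read 0: p3→p3)
  step 3: p2  (read 1: p3→p2)
  step 4: p0  (read 2: p2→p0)

After reading 4 characters, A is in state p0.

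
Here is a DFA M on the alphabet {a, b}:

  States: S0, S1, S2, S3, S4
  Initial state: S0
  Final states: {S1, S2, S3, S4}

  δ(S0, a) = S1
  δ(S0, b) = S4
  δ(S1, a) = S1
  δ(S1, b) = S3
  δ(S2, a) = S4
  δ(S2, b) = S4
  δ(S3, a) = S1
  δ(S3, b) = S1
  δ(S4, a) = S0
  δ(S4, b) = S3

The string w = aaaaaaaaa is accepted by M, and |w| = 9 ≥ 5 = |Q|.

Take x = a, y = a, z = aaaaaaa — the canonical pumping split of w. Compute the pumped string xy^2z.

aaaaaaaaaa

xy^2z = a·a·a·aaaaaaa = aaaaaaaaaa.
Reading y = a takes M from S1 back to S1, so after x·y·y the machine is still in S1, and z then leads to the accepting state S1. Hence aaaaaaaaaa ∈ L(M).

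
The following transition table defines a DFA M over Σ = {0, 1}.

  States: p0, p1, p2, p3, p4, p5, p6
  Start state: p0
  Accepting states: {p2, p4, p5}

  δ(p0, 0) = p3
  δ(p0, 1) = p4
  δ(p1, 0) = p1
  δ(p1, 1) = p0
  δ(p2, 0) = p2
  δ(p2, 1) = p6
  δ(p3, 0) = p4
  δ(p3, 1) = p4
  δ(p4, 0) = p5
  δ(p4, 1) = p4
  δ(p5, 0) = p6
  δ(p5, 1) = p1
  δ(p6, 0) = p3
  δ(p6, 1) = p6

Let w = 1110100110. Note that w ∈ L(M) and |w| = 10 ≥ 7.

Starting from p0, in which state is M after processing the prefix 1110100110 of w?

p5

Run of M on the first 10 characters of w = 1 1 1 0 1 0 0 1 1 0:
  step 0: p0  (start)
  step 1: p4  (read 1: p0→p4)
  step 2: p4  (read 1: p4→p4)
  step 3: p4  (read 1: p4→p4)
  step 4: p5  (read 0: p4→p5)
  step 5: p1  (read 1: p5→p1)
  step 6: p1  (read 0: p1→p1)
  step 7: p1  (read 0: p1→p1)
  step 8: p0  (read 1: p1→p0)
  step 9: p4  (read 1: p0→p4)
  step 10: p5  (read 0: p4→p5)

After reading 10 characters, M is in state p5.
(This kind of state-tracing is the core of the pumping-lemma construction: with 7 states, pigeonhole forces a repeat within the first 7 steps.)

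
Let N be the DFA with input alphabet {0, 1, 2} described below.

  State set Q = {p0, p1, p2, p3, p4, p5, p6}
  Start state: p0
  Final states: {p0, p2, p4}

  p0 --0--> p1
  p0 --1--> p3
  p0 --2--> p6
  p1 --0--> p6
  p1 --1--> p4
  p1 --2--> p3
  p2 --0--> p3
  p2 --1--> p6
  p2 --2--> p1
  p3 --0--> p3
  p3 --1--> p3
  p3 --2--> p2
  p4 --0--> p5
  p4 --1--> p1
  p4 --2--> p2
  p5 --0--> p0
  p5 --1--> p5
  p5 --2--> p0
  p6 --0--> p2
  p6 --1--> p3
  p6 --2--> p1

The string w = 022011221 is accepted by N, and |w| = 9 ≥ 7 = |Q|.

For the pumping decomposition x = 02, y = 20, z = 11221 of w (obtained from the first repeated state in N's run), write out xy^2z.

02202011221

xy^2z = 02·20·20·11221 = 02202011221.
Reading y = 20 takes N from p3 back to p3, so after x·y·y the machine is still in p3, and z then leads to the accepting state p4. Hence 02202011221 ∈ L(N).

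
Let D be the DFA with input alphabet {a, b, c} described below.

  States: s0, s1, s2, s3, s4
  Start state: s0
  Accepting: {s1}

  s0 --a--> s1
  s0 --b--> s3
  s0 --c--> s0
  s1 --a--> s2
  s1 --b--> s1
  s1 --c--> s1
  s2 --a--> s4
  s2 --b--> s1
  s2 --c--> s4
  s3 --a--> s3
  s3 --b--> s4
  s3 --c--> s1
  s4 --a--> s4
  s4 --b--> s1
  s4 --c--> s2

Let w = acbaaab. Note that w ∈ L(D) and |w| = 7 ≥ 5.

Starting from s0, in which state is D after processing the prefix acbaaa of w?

Run of D on the first 6 characters of w = a c b a a a:
  step 0: s0  (start)
  step 1: s1  (read a: s0→s1)
  step 2: s1  (read c: s1→s1)
  step 3: s1  (read b: s1→s1)
  step 4: s2  (read a: s1→s2)
  step 5: s4  (read a: s2→s4)
  step 6: s4  (read a: s4→s4)

After reading 6 characters, D is in state s4.

s4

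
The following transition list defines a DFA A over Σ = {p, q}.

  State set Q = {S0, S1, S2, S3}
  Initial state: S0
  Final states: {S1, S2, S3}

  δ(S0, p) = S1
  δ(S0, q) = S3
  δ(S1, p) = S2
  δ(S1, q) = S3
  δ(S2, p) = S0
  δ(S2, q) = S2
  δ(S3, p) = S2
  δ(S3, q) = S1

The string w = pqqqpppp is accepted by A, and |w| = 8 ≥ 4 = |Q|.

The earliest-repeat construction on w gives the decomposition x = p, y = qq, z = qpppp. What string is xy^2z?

pqqqqqpppp

xy^2z = p·qq·qq·qpppp = pqqqqqpppp.
Reading y = qq takes A from S1 back to S1, so after x·y·y the machine is still in S1, and z then leads to the accepting state S2. Hence pqqqqqpppp ∈ L(A).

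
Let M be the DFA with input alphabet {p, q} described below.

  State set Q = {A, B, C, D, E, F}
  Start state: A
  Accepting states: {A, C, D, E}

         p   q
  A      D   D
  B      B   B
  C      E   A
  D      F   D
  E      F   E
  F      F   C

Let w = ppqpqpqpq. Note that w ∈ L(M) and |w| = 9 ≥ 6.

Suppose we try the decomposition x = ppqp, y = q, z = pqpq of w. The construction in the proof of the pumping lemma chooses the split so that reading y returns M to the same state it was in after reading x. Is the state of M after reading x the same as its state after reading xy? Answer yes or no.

yes

Run of M on the first 5 characters of w = p p q p q:
  step 0: A  (start)
  step 1: D  (read p: A→D)
  step 2: F  (read p: D→F)
  step 3: C  (read q: F→C)
  step 4: E  (read p: C→E)
  step 5: E  (read q: E→E)

After x (step 4): E. After xy (step 5): E.
They match, so y = q drives M around a cycle from E back to itself; pumping y any number of times keeps M in E before reading z, and xyⁱz ∈ L(M) for every i ≥ 0.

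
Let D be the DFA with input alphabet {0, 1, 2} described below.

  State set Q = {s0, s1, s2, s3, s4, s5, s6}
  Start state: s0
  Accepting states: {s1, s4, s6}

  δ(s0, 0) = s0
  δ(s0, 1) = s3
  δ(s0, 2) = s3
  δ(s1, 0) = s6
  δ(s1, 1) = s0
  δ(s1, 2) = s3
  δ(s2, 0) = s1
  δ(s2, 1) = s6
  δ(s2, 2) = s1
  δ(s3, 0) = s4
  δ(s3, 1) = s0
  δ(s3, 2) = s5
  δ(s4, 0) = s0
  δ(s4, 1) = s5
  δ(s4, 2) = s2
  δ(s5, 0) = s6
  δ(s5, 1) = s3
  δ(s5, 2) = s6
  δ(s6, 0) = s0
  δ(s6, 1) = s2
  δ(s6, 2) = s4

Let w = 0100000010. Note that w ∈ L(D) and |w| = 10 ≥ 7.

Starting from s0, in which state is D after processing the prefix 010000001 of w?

State sequence: s0 -0-> s0 -1-> s3 -0-> s4 -0-> s0 -0-> s0 -0-> s0 -0-> s0 -0-> s0 -1-> s3

After reading 9 characters, D is in state s3.

s3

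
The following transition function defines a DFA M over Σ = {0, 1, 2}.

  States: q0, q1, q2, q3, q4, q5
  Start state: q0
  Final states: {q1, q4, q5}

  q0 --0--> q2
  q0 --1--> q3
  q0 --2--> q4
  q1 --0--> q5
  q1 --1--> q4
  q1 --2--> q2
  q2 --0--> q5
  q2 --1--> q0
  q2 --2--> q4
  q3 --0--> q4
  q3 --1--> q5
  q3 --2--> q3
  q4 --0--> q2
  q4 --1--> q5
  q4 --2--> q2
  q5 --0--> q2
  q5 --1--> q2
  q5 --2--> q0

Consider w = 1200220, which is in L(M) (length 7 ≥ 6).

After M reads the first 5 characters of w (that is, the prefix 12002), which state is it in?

q4

Run of M on the first 5 characters of w = 1 2 0 0 2:
  step 0: q0  (start)
  step 1: q3  (read 1: q0→q3)
  step 2: q3  (read 2: q3→q3)
  step 3: q4  (read 0: q3→q4)
  step 4: q2  (read 0: q4→q2)
  step 5: q4  (read 2: q2→q4)

After reading 5 characters, M is in state q4.
(This kind of state-tracing is the core of the pumping-lemma construction: with 6 states, pigeonhole forces a repeat within the first 6 steps.)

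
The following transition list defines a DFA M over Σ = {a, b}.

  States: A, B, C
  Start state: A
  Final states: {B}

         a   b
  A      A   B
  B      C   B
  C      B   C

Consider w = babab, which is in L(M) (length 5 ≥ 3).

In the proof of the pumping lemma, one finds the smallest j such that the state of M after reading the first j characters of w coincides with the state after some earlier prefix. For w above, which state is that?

Run of M on w = b a b a b:
  step 0: A  (start)
  step 1: B  (read b: A→B)
  step 2: C  (read a: B→C)
  step 3: C  (read b: C→C)   ← first repeat (C seen earlier)
  step 4: B  (read a: C→B)
  step 5: B  (read b: B→B)

The earliest repeat is at step j = 3: M is in C, which it already visited at step i = 2.
The DFA has 3 states, so the proof of the pumping lemma guarantees a repeated state among the first 3+1 visited; the segment between the two visits is the pumpable y.

C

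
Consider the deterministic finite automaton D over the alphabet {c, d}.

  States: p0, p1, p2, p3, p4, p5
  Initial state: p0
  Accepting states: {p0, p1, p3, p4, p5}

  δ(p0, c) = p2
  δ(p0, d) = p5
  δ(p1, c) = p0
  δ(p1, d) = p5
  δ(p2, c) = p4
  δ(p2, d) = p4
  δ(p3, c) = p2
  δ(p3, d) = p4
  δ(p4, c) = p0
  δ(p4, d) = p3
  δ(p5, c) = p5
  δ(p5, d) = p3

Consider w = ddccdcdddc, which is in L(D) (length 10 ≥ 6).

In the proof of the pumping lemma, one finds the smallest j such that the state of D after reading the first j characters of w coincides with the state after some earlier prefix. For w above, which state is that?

State sequence: p0 -d-> p5 -d-> p3 -c-> p2 -c-> p4 -d-> p3 -c-> p2 -d-> p4 -d-> p3 -d-> p4 -c-> p0
First repeat at step 5: p3 was already visited.

The earliest repeat is at step j = 5: D is in p3, which it already visited at step i = 2.
With |Q| = 6, pigeonhole forces a state repeat no later than step 6; the substring read between the first and second visits to that state can be pumped.

p3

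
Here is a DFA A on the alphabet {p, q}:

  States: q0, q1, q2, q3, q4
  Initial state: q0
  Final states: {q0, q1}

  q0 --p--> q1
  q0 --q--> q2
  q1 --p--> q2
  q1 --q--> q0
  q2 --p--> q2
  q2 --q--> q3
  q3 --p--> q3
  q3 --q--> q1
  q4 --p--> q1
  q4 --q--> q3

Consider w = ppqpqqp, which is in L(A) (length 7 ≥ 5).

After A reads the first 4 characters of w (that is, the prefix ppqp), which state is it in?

Run of A on the first 4 characters of w = p p q p:
  step 0: q0  (start)
  step 1: q1  (read p: q0→q1)
  step 2: q2  (read p: q1→q2)
  step 3: q3  (read q: q2→q3)
  step 4: q3  (read p: q3→q3)

After reading 4 characters, A is in state q3.
(This kind of state-tracing is the core of the pumping-lemma construction: with 5 states, pigeonhole forces a repeat within the first 5 steps.)

q3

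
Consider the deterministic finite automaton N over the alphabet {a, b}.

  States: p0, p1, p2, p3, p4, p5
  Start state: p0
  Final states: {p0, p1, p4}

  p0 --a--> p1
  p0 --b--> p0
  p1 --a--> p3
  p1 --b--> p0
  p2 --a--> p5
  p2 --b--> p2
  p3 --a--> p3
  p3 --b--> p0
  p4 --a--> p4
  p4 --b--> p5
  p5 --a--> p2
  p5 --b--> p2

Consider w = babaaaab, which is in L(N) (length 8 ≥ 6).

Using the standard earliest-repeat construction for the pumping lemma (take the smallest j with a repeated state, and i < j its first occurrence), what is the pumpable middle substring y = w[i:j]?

Run of N on w = b a b a a a a b:
  step 0: p0  (start)
  step 1: p0  (read b: p0→p0)   ← first repeat (p0 seen earlier)
  step 2: p1  (read a: p0→p1)
  step 3: p0  (read b: p1→p0)
  step 4: p1  (read a: p0→p1)
  step 5: p3  (read a: p1→p3)
  step 6: p3  (read a: p3→p3)
  step 7: p3  (read a: p3→p3)
  step 8: p0  (read b: p3→p0)

So i = 0, j = 1, giving x = w[0:0] = ε, y = w[0:1] = b, z = w[1:8] = abaaaab.
Check: |xy| = 1 ≤ 6 and |y| = 1 ≥ 1. Reading y takes N from p0 back to p0, so every xyⁱz is accepted.

b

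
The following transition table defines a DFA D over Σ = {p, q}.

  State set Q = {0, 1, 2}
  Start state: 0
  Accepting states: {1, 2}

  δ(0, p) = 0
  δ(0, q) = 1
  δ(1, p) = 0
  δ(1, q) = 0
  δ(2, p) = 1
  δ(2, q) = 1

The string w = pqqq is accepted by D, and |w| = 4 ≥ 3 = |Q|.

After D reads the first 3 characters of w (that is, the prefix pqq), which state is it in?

Run of D on the first 3 characters of w = p q q:
  step 0: 0  (start)
  step 1: 0  (read p: 0→0)
  step 2: 1  (read q: 0→1)
  step 3: 0  (read q: 1→0)

After reading 3 characters, D is in state 0.

0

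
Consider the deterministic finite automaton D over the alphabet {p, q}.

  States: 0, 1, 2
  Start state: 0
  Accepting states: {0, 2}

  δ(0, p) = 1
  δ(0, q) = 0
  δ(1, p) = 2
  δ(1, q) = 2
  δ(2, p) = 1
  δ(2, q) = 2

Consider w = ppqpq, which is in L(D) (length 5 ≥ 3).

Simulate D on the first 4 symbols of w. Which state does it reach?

State sequence: 0 -p-> 1 -p-> 2 -q-> 2 -p-> 1

After reading 4 characters, D is in state 1.

1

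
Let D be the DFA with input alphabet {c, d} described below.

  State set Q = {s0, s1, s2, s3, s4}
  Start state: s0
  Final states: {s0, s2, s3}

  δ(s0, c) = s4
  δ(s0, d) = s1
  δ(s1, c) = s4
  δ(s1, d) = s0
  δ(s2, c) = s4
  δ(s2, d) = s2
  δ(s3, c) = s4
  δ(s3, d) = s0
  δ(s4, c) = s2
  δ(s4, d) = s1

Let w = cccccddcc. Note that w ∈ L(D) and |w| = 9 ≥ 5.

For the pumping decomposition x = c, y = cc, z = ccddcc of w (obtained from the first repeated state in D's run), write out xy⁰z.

cccddcc

xy⁰z = xz = c·ccddcc = cccddcc.
Reading y = cc takes D from s4 back to s4, so after x the machine is still in s4, and z then leads to the accepting state s2. Hence cccddcc ∈ L(D).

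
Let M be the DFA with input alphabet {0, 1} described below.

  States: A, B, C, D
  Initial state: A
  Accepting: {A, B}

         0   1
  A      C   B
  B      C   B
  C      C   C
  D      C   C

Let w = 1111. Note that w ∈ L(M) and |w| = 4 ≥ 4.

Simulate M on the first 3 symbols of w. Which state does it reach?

B

Run of M on the first 3 characters of w = 1 1 1:
  step 0: A  (start)
  step 1: B  (read 1: A→B)
  step 2: B  (read 1: B→B)
  step 3: B  (read 1: B→B)

After reading 3 characters, M is in state B.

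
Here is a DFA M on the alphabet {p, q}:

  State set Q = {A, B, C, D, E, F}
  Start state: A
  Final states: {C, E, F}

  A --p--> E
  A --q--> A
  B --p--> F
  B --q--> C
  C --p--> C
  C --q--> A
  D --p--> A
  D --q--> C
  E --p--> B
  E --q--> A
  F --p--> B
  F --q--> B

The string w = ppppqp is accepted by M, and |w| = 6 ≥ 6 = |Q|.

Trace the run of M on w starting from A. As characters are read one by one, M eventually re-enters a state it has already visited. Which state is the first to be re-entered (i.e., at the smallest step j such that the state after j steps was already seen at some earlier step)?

State sequence: A -p-> E -p-> B -p-> F -p-> B -q-> C -p-> C
First repeat at step 4: B was already visited.

The earliest repeat is at step j = 4: M is in B, which it already visited at step i = 2.
Pumping length from the standard proof: p = 6 (the number of states). The repeated state found above gives |xy| = j ≤ 6 and |y| = j − i ≥ 1.

B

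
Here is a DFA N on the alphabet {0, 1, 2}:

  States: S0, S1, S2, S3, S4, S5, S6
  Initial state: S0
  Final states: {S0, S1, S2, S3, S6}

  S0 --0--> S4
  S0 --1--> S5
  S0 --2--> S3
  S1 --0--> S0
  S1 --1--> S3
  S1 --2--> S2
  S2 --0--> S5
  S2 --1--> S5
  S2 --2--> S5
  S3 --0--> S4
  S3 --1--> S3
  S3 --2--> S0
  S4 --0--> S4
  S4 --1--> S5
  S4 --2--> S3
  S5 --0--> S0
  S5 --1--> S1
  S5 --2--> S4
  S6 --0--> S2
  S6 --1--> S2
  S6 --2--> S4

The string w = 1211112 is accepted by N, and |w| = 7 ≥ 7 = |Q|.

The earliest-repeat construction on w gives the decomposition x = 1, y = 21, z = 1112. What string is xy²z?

xy^2z = 1·21·21·1112 = 121211112.
Reading y = 21 takes N from S5 back to S5, so after x·y·y the machine is still in S5, and z then leads to the accepting state S0. Hence 121211112 ∈ L(N).

121211112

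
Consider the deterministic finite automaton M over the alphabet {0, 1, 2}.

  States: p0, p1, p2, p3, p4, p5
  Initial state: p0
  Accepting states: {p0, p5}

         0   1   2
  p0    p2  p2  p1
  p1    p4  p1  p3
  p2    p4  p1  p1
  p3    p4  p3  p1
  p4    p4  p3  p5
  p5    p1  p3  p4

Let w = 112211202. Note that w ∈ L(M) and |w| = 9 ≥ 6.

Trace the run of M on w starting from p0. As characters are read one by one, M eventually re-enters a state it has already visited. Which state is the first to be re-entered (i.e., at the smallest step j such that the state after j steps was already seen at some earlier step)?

State sequence: p0 -1-> p2 -1-> p1 -2-> p3 -2-> p1 -1-> p1 -1-> p1 -2-> p3 -0-> p4 -2-> p5
First repeat at step 4: p1 was already visited.

The earliest repeat is at step j = 4: M is in p1, which it already visited at step i = 2.
Since M has 6 states, any run of length ≥ 6 visits 6+1 states, so by pigeonhole some state repeats within the first 6 steps — that repeat gives the pumpable loop.

p1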